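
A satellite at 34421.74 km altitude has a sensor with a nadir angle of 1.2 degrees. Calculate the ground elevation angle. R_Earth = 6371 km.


r = R_E + alt = 40792.7400 km
Law of sines in the satellite / Earth-center / ground-point triangle:
  sin(nadir)/R_E = sin(90 + el)/r  =>  cos(el) = (r/R_E)*sin(nadir)
cos(el) = (40792.7400 / 6371.0000) * sin(1.2 deg) = 0.1340918
el = arccos(0.1340918) = 82.2939 deg
(Earth-central angle = 90 - nadir - el = 6.5061 deg)

82.2939 degrees


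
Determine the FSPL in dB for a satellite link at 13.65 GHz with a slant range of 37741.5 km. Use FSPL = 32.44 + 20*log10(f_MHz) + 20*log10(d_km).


f = 13.65 GHz = 13650.0000 MHz
d = 37741.5 km
FSPL = 32.44 + 20*log10(13650.0000) + 20*log10(37741.5)
FSPL = 32.44 + 82.7027 + 91.5364
FSPL = 206.6790 dB

206.6790 dB


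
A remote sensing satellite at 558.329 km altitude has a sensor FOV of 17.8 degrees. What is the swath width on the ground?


FOV = 17.8 deg = 0.3106686 rad
swath = 2 * alt * tan(FOV/2) = 2 * 558.329 * tan(0.1553343)
swath = 2 * 558.329 * 0.1565958
swath = 174.8640 km

174.8640 km


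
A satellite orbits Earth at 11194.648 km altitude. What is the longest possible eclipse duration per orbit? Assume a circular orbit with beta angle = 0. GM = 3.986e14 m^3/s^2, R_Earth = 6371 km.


r = 17565.6480 km
T = 386.1502 min
Eclipse fraction = arcsin(R_E/r)/pi = arcsin(6371.0000/17565.6480)/pi
= arcsin(0.3626966)/pi = 0.1181439
Eclipse duration = 0.1181439 * 386.1502 = 45.6213 min

45.6213 minutes


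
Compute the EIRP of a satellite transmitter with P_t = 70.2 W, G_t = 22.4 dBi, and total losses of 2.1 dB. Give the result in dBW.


Pt = 70.2 W = 18.4634 dBW
EIRP = Pt_dBW + Gt - losses = 18.4634 + 22.4 - 2.1 = 38.7634 dBW

38.7634 dBW


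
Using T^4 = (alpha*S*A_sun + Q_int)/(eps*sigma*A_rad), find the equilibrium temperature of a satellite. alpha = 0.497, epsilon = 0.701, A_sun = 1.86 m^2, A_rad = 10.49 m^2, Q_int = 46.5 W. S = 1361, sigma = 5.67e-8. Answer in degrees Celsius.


Numerator = alpha*S*A_sun + Q_int = 0.497*1361*1.86 + 46.5 = 1304.6356 W
Denominator = eps*sigma*A_rad = 0.701*5.67e-8*10.49 = 4.1694288e-07 W/K^4
T^4 = 3.1290512e+09 K^4
T = 236.5120 K = -36.6380 C

-36.6380 degrees Celsius


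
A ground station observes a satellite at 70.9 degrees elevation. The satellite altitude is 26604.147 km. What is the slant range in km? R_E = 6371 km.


h = 26604.147 km, el = 70.9 deg
d = -R_E*sin(el) + sqrt((R_E*sin(el))^2 + 2*R_E*h + h^2)
d = -6371.0000*sin(1.2374) + sqrt((6371.0000*0.9449489)^2 + 2*6371.0000*26604.147 + 26604.147^2)
d = 26888.9135 km

26888.9135 km


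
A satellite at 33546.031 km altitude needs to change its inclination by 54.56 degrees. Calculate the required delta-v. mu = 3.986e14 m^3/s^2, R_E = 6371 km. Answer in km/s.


r = 39917.0310 km = 3.9917031e+07 m
V = sqrt(mu/r) = 3160.0178 m/s
di = 54.56 deg = 0.9522516 rad
dV = 2*V*sin(di/2) = 2*3160.0178*sin(0.4761258)
dV = 2896.7210 m/s = 2.8967 km/s

2.8967 km/s


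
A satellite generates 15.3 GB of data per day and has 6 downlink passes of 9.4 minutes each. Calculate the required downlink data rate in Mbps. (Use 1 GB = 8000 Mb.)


total contact time = 6 * 9.4 * 60 = 3384.0000 s
data = 15.3 GB = 122400.0000 Mb
rate = 122400.0000 / 3384.0000 = 36.1702 Mbps

36.1702 Mbps


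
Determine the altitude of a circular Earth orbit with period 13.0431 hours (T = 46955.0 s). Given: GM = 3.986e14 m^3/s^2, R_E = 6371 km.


T = 46955.0 s
r = (mu*T^2/(4*pi^2))^(1/3) = (3.986e14 * 46955.0^2 / (4*pi^2))^(1/3)
r = 2.8130692e+07 m = 28130.6920 km
alt = r - R_E = 28130.6920 - 6371 = 21759.6920 km

21759.6920 km


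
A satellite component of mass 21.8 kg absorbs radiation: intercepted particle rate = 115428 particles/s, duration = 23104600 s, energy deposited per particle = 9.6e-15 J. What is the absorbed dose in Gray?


Total energy deposited = rate * time * E_per
  = 115428 * 23104600 * 9.6e-15 = 0.02560241 J
Dose = E_total / mass = 0.02560241 / 21.8
Dose = 0.001174423 Gy

0.0012 Gy


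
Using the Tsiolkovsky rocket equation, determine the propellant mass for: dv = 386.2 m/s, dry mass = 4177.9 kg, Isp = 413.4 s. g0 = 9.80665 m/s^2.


ve = Isp * g0 = 413.4 * 9.80665 = 4054.069110 m/s
mass ratio = exp(dv/ve) = exp(386.2/4054.069110) = 1.09994735
m_prop = m_dry * (mr - 1) = 4177.9 * (1.09994735 - 1)
m_prop = 417.5700 kg

417.5700 kg


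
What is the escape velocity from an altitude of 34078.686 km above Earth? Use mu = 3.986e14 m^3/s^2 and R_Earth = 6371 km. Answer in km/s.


r = 6371.0 + 34078.686 = 40449.6860 km = 4.0449686e+07 m
v_esc = sqrt(2*mu/r) = sqrt(2*3.986e14 / 4.0449686e+07)
v_esc = 4439.4183 m/s = 4.4394 km/s

4.4394 km/s


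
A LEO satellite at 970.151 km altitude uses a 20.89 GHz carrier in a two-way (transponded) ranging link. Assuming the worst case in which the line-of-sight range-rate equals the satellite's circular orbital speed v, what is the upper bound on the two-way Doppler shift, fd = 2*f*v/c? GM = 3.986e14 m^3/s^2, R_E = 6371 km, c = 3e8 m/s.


r = 7.341151e+06 m
v = sqrt(mu/r) = 7368.6269 m/s (worst-case radial velocity)
f = 20.89 GHz = 2.089e+10 Hz
fd = 2*f*v/c = 2*2.089e+10*7368.6269/3.0e+08
fd = 1.0262041e+06 Hz

1.0262e+06 Hz


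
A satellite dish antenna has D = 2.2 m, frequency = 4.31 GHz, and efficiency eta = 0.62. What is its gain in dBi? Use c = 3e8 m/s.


lambda = c/f = 3e8 / 4.31e+09 = 0.06960557 m
G = eta*(pi*D/lambda)^2 = 0.62*(pi*2.2/0.06960557)^2
G = 6112.9216 (linear)
G = 10*log10(6112.9216) = 37.8625 dBi

37.8625 dBi


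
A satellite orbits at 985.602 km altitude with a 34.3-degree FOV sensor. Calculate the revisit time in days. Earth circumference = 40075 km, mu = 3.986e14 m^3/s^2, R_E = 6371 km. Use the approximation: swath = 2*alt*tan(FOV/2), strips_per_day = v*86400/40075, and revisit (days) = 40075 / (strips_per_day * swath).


swath = 2*985.602*tan(0.299324) = 608.3050 km
v = sqrt(mu/r) = 7360.8847 m/s = 7.3609 km/s
strips/day = v*86400/40075 = 7.3609*86400/40075 = 15.8698
coverage/day = strips * swath = 15.8698 * 608.3050 = 9653.6521 km
revisit = 40075 / 9653.6521 = 4.1513 days

4.1513 days


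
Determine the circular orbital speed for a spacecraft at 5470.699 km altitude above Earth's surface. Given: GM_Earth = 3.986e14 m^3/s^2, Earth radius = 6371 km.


r = R_E + alt = 6371.0 + 5470.699 = 11841.6990 km = 1.1841699e+07 m
v = sqrt(mu/r) = sqrt(3.986e14 / 1.1841699e+07) = 5801.7851 m/s = 5.8018 km/s

5.8018 km/s


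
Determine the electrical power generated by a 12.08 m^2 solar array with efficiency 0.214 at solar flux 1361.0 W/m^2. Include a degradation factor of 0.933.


P = area * eta * S * degradation
P = 12.08 * 0.214 * 1361.0 * 0.933
P = 3282.6190 W

3282.6190 W


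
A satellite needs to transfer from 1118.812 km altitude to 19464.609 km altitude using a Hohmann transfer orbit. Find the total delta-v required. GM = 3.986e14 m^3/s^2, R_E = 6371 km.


r1 = 7489.8120 km = 7.489812e+06 m
r2 = 25835.6090 km = 2.5835609e+07 m
dv1 = sqrt(mu/r1)*(sqrt(2*r2/(r1+r2)) - 1) = 1788.7124 m/s
dv2 = sqrt(mu/r2)*(1 - sqrt(2*r1/(r1+r2))) = 1294.4589 m/s
total dv = |dv1| + |dv2| = 1788.7124 + 1294.4589 = 3083.1713 m/s = 3.0832 km/s

3.0832 km/s


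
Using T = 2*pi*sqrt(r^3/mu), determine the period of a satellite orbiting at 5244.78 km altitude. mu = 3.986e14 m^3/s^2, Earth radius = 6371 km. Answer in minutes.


r = 11615.7800 km = 1.161578e+07 m
T = 2*pi*sqrt(r^3/mu) = 2*pi*sqrt(1.5672747e+21 / 3.986e14)
T = 12459.0173 s = 207.6503 min

207.6503 minutes


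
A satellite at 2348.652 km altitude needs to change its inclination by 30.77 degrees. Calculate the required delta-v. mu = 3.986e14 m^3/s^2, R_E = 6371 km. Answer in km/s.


r = 8719.6520 km = 8.719652e+06 m
V = sqrt(mu/r) = 6761.1266 m/s
di = 30.77 deg = 0.5370378 rad
dV = 2*V*sin(di/2) = 2*6761.1266*sin(0.2685189)
dV = 3587.5039 m/s = 3.5875 km/s

3.5875 km/s


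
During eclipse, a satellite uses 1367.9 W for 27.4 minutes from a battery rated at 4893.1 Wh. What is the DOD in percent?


E_used = P * t / 60 = 1367.9 * 27.4 / 60 = 624.6743 Wh
DOD = E_used / E_total * 100 = 624.6743 / 4893.1 * 100
DOD = 12.7664 %

12.7664 %


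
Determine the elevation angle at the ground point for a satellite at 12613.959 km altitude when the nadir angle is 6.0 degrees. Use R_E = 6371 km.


r = R_E + alt = 18984.9590 km
Law of sines in the satellite / Earth-center / ground-point triangle:
  sin(nadir)/R_E = sin(90 + el)/r  =>  cos(el) = (r/R_E)*sin(nadir)
cos(el) = (18984.9590 / 6371.0000) * sin(6.0 deg) = 0.3114846
el = arccos(0.3114846) = 71.8513 deg
(Earth-central angle = 90 - nadir - el = 12.1487 deg)

71.8513 degrees


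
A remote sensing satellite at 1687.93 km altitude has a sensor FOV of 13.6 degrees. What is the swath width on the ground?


FOV = 13.6 deg = 0.2373648 rad
swath = 2 * alt * tan(FOV/2) = 2 * 1687.93 * tan(0.1186824)
swath = 2 * 1687.93 * 0.1192428
swath = 402.5469 km

402.5469 km


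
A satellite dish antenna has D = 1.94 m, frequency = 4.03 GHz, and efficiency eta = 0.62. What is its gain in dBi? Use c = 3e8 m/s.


lambda = c/f = 3e8 / 4.03e+09 = 0.07444169 m
G = eta*(pi*D/lambda)^2 = 0.62*(pi*1.94/0.07444169)^2
G = 4155.8750 (linear)
G = 10*log10(4155.8750) = 36.1866 dBi

36.1866 dBi


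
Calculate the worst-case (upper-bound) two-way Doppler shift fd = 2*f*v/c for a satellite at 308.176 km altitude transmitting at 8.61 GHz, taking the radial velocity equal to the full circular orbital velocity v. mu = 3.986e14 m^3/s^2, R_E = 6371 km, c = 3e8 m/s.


r = 6.679176e+06 m
v = sqrt(mu/r) = 7725.1550 m/s (worst-case radial velocity)
f = 8.61 GHz = 8.61e+09 Hz
fd = 2*f*v/c = 2*8.61e+09*7725.1550/3.0e+08
fd = 443423.8984 Hz

443423.8984 Hz


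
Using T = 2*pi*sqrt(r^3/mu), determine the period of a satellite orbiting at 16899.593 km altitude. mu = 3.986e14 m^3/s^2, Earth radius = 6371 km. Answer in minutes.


r = 23270.5930 km = 2.3270593e+07 m
T = 2*pi*sqrt(r^3/mu) = 2*pi*sqrt(1.2601503e+22 / 3.986e14)
T = 35328.2721 s = 588.8045 min

588.8045 minutes


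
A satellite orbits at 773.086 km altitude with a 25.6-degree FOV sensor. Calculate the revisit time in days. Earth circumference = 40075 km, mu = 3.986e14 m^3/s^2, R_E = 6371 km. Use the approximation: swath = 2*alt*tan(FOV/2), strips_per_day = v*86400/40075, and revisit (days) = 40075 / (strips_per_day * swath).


swath = 2*773.086*tan(0.2234021) = 351.2817 km
v = sqrt(mu/r) = 7469.5650 m/s = 7.4696 km/s
strips/day = v*86400/40075 = 7.4696*86400/40075 = 16.1041
coverage/day = strips * swath = 16.1041 * 351.2817 = 5657.0628 km
revisit = 40075 / 5657.0628 = 7.0841 days

7.0841 days


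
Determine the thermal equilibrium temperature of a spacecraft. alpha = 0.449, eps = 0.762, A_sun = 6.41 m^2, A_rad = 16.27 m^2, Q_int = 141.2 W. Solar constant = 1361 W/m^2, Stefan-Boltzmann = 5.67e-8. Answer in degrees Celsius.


Numerator = alpha*S*A_sun + Q_int = 0.449*1361*6.41 + 141.2 = 4058.2805 W
Denominator = eps*sigma*A_rad = 0.762*5.67e-8*16.27 = 7.0295186e-07 W/K^4
T^4 = 5.7731983e+09 K^4
T = 275.6475 K = 2.4975 C

2.4975 degrees Celsius


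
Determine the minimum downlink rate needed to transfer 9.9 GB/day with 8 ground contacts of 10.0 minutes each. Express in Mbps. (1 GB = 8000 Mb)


total contact time = 8 * 10.0 * 60 = 4800.0000 s
data = 9.9 GB = 79200.0000 Mb
rate = 79200.0000 / 4800.0000 = 16.5000 Mbps

16.5000 Mbps


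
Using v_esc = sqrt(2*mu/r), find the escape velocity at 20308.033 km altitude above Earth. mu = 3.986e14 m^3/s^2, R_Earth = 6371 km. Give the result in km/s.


r = 6371.0 + 20308.033 = 26679.0330 km = 2.6679033e+07 m
v_esc = sqrt(2*mu/r) = sqrt(2*3.986e14 / 2.6679033e+07)
v_esc = 5466.3647 m/s = 5.4664 km/s

5.4664 km/s


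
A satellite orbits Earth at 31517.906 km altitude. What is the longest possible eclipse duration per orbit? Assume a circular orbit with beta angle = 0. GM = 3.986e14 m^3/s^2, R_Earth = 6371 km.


r = 37888.9060 km
T = 1223.2862 min
Eclipse fraction = arcsin(R_E/r)/pi = arcsin(6371.0000/37888.9060)/pi
= arcsin(0.1681495)/pi = 0.05377913
Eclipse duration = 0.05377913 * 1223.2862 = 65.7873 min

65.7873 minutes


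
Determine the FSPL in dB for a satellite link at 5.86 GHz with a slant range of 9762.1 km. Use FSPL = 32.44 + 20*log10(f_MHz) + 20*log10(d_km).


f = 5.86 GHz = 5860.0000 MHz
d = 9762.1 km
FSPL = 32.44 + 20*log10(5860.0000) + 20*log10(9762.1)
FSPL = 32.44 + 75.3580 + 79.7909
FSPL = 187.5888 dB

187.5888 dB


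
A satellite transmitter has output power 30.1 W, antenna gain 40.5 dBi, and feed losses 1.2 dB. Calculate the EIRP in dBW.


Pt = 30.1 W = 14.7857 dBW
EIRP = Pt_dBW + Gt - losses = 14.7857 + 40.5 - 1.2 = 54.0857 dBW

54.0857 dBW


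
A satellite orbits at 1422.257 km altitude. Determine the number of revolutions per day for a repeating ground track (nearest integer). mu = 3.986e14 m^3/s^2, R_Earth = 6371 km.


r = 7.793257e+06 m
T = 2*pi*sqrt(r^3/mu) = 6846.8327 s = 114.1139 min
revs/day = 1440 / 114.1139 = 12.6190
Rounded: 13 revolutions per day

13 revolutions per day


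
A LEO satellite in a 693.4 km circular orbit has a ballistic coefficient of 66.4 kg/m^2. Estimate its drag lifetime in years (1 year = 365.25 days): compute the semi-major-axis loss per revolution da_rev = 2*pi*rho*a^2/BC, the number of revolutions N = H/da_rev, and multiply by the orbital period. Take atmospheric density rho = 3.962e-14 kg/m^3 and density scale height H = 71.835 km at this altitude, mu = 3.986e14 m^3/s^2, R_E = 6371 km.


a = R_E + alt = 7064.4000 km = 7.0644e+06 m
da_rev = 2*pi*rho*a^2/BC = 2*pi*3.962e-14*(7.0644e+06)^2/66.4 = 0.187101308 m per revolution
N = H/da_rev = 71835.0000 m / 0.187101308 m = 383936.3857 revolutions
P = 2*pi*sqrt(a^3/mu) = 5909.1382 s
lifetime = N*P = 383936.3857 * 5909.1382 = 2.2687331e+09 s = 26258.4855 days
years = 26258.4855 / 365.25 = 71.8918 years

71.8918 years


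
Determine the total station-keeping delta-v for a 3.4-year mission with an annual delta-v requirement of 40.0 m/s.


dV = rate * years = 40.0 * 3.4
dV = 136.0000 m/s

136.0000 m/s


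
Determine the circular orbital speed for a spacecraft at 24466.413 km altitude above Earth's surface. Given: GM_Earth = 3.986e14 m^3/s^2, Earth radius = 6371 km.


r = R_E + alt = 6371.0 + 24466.413 = 30837.4130 km = 3.0837413e+07 m
v = sqrt(mu/r) = sqrt(3.986e14 / 3.0837413e+07) = 3595.2548 m/s = 3.5953 km/s

3.5953 km/s


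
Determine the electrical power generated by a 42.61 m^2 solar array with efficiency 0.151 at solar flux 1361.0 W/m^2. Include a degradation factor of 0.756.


P = area * eta * S * degradation
P = 42.61 * 0.151 * 1361.0 * 0.756
P = 6620.1587 W

6620.1587 W


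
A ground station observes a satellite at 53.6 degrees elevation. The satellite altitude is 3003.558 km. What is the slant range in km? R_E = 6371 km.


h = 3003.558 km, el = 53.6 deg
d = -R_E*sin(el) + sqrt((R_E*sin(el))^2 + 2*R_E*h + h^2)
d = -6371.0000*sin(0.9354965) + sqrt((6371.0000*0.8048938)^2 + 2*6371.0000*3003.558 + 3003.558^2)
d = 3450.4165 km

3450.4165 km


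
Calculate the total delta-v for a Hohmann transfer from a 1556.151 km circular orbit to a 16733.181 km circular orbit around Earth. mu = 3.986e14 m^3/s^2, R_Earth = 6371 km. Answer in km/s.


r1 = 7927.1510 km = 7.927151e+06 m
r2 = 23104.1810 km = 2.3104181e+07 m
dv1 = sqrt(mu/r1)*(sqrt(2*r2/(r1+r2)) - 1) = 1562.0265 m/s
dv2 = sqrt(mu/r2)*(1 - sqrt(2*r1/(r1+r2))) = 1184.6796 m/s
total dv = |dv1| + |dv2| = 1562.0265 + 1184.6796 = 2746.7061 m/s = 2.7467 km/s

2.7467 km/s


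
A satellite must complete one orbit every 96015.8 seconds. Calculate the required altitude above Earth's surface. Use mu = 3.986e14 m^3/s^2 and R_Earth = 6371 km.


T = 96015.8 s
r = (mu*T^2/(4*pi^2))^(1/3) = (3.986e14 * 96015.8^2 / (4*pi^2))^(1/3)
r = 4.5319766e+07 m = 45319.7657 km
alt = r - R_E = 45319.7657 - 6371 = 38948.7657 km

38948.7657 km


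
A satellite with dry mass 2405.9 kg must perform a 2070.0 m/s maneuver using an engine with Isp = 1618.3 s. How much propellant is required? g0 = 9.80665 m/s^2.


ve = Isp * g0 = 1618.3 * 9.80665 = 15870.101695 m/s
mass ratio = exp(dv/ve) = exp(2070.0/15870.101695) = 1.13932268
m_prop = m_dry * (mr - 1) = 2405.9 * (1.13932268 - 1)
m_prop = 335.1964 kg

335.1964 kg


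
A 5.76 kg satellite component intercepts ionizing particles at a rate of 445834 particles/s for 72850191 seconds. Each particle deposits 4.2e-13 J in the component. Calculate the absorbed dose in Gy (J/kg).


Total energy deposited = rate * time * E_per
  = 445834 * 72850191 * 4.2e-13 = 13.6412 J
Dose = E_total / mass = 13.6412 / 5.76
Dose = 2.3683 Gy

2.3683 Gy


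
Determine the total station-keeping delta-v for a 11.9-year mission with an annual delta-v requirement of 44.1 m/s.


dV = rate * years = 44.1 * 11.9
dV = 524.7900 m/s

524.7900 m/s


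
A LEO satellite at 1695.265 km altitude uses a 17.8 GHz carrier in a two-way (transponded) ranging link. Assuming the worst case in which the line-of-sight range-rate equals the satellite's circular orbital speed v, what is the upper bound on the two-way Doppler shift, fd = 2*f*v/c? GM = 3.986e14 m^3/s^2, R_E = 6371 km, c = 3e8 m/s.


r = 8.066265e+06 m
v = sqrt(mu/r) = 7029.6290 m/s (worst-case radial velocity)
f = 17.8 GHz = 1.78e+10 Hz
fd = 2*f*v/c = 2*1.78e+10*7029.6290/3.0e+08
fd = 834182.6400 Hz

834182.6400 Hz


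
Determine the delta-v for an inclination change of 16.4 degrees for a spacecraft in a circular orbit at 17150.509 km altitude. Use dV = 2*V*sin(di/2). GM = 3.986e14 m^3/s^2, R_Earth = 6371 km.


r = 23521.5090 km = 2.3521509e+07 m
V = sqrt(mu/r) = 4116.5752 m/s
di = 16.4 deg = 0.286234 rad
dV = 2*V*sin(di/2) = 2*4116.5752*sin(0.143117)
dV = 1174.2855 m/s = 1.1743 km/s

1.1743 km/s


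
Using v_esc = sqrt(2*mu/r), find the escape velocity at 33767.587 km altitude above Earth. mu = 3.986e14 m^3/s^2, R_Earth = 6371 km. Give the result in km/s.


r = 6371.0 + 33767.587 = 40138.5870 km = 4.0138587e+07 m
v_esc = sqrt(2*mu/r) = sqrt(2*3.986e14 / 4.0138587e+07)
v_esc = 4456.5892 m/s = 4.4566 km/s

4.4566 km/s


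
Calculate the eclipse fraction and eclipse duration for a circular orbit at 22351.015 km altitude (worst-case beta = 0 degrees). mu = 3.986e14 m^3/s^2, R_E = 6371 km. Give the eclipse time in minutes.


r = 28722.0150 km
T = 807.3881 min
Eclipse fraction = arcsin(R_E/r)/pi = arcsin(6371.0000/28722.0150)/pi
= arcsin(0.2218159)/pi = 0.0711984
Eclipse duration = 0.0711984 * 807.3881 = 57.4847 min

57.4847 minutes


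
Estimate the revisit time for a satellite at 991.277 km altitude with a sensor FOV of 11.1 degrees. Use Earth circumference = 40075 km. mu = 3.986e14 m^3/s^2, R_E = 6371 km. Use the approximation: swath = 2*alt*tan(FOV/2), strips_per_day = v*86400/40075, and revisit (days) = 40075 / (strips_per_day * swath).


swath = 2*991.277*tan(0.09686577) = 192.6445 km
v = sqrt(mu/r) = 7358.0472 m/s = 7.3580 km/s
strips/day = v*86400/40075 = 7.3580*86400/40075 = 15.8636
coverage/day = strips * swath = 15.8636 * 192.6445 = 3056.0430 km
revisit = 40075 / 3056.0430 = 13.1134 days

13.1134 days


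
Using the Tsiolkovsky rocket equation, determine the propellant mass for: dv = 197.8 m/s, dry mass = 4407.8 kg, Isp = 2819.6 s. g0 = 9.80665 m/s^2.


ve = Isp * g0 = 2819.6 * 9.80665 = 27650.830340 m/s
mass ratio = exp(dv/ve) = exp(197.8/27650.830340) = 1.00717914
m_prop = m_dry * (mr - 1) = 4407.8 * (1.00717914 - 1)
m_prop = 31.6442 kg

31.6442 kg


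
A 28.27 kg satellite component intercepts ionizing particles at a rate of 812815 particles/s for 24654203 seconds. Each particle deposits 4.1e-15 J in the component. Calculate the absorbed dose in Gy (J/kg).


Total energy deposited = rate * time * E_per
  = 812815 * 24654203 * 4.1e-15 = 0.08216115 J
Dose = E_total / mass = 0.08216115 / 28.27
Dose = 0.002906302 Gy

0.0029 Gy


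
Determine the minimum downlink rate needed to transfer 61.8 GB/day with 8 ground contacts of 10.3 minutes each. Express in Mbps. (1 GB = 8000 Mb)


total contact time = 8 * 10.3 * 60 = 4944.0000 s
data = 61.8 GB = 494400.0000 Mb
rate = 494400.0000 / 4944.0000 = 100.0000 Mbps

100.0000 Mbps


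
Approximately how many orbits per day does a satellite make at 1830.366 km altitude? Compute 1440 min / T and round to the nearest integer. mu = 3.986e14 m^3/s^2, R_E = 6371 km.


r = 8.201366e+06 m
T = 2*pi*sqrt(r^3/mu) = 7391.6350 s = 123.1939 min
revs/day = 1440 / 123.1939 = 11.6889
Rounded: 12 revolutions per day

12 revolutions per day


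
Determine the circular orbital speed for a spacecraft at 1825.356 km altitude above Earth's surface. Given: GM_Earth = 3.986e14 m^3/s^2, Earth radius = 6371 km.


r = R_E + alt = 6371.0 + 1825.356 = 8196.3560 km = 8.196356e+06 m
v = sqrt(mu/r) = sqrt(3.986e14 / 8.196356e+06) = 6973.6194 m/s = 6.9736 km/s

6.9736 km/s


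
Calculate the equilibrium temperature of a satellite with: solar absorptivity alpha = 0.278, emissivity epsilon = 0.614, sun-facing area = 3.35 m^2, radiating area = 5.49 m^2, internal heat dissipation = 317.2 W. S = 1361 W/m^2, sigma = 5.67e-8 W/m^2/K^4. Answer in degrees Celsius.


Numerator = alpha*S*A_sun + Q_int = 0.278*1361*3.35 + 317.2 = 1584.6993 W
Denominator = eps*sigma*A_rad = 0.614*5.67e-8*5.49 = 1.9112776e-07 W/K^4
T^4 = 8.2913088e+09 K^4
T = 301.7559 K = 28.6059 C

28.6059 degrees Celsius


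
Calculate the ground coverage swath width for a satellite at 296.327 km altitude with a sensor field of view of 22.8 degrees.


FOV = 22.8 deg = 0.3979351 rad
swath = 2 * alt * tan(FOV/2) = 2 * 296.327 * tan(0.1989675)
swath = 2 * 296.327 * 0.2016354
swath = 119.5000 km

119.5000 km


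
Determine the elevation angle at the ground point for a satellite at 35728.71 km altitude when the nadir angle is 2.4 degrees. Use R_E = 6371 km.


r = R_E + alt = 42099.7100 km
Law of sines in the satellite / Earth-center / ground-point triangle:
  sin(nadir)/R_E = sin(90 + el)/r  =>  cos(el) = (r/R_E)*sin(nadir)
cos(el) = (42099.7100 / 6371.0000) * sin(2.4 deg) = 0.2767153
el = arccos(0.2767153) = 73.9357 deg
(Earth-central angle = 90 - nadir - el = 13.6643 deg)

73.9357 degrees


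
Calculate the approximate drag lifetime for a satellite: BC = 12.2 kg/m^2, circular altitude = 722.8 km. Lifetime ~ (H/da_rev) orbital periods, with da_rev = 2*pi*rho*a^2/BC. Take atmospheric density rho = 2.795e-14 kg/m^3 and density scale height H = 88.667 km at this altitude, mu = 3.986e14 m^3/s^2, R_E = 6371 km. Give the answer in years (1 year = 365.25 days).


a = R_E + alt = 7093.8000 km = 7.0938e+06 m
da_rev = 2*pi*rho*a^2/BC = 2*pi*2.795e-14*(7.0938e+06)^2/12.2 = 0.72436879 m per revolution
N = H/da_rev = 88667.0000 m / 0.72436879 m = 122405.8812 revolutions
P = 2*pi*sqrt(a^3/mu) = 5946.0647 s
lifetime = N*P = 122405.8812 * 5946.0647 = 7.2783329e+08 s = 8423.9964 days
years = 8423.9964 / 365.25 = 23.0636 years

23.0636 years


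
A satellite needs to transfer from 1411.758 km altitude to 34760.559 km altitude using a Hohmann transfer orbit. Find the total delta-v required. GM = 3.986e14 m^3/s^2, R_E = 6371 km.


r1 = 7782.7580 km = 7.782758e+06 m
r2 = 41131.5590 km = 4.1131559e+07 m
dv1 = sqrt(mu/r1)*(sqrt(2*r2/(r1+r2)) - 1) = 2124.3027 m/s
dv2 = sqrt(mu/r2)*(1 - sqrt(2*r1/(r1+r2))) = 1356.9318 m/s
total dv = |dv1| + |dv2| = 2124.3027 + 1356.9318 = 3481.2344 m/s = 3.4812 km/s

3.4812 km/s


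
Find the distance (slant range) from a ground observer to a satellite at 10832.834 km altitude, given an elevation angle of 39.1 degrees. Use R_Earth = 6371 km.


h = 10832.834 km, el = 39.1 deg
d = -R_E*sin(el) + sqrt((R_E*sin(el))^2 + 2*R_E*h + h^2)
d = -6371.0000*sin(0.6824237) + sqrt((6371.0000*0.6306758)^2 + 2*6371.0000*10832.834 + 10832.834^2)
d = 12460.0369 km

12460.0369 km


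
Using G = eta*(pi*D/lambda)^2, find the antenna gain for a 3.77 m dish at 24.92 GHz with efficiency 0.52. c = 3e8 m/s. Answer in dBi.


lambda = c/f = 3e8 / 2.492e+10 = 0.01203852 m
G = eta*(pi*D/lambda)^2 = 0.52*(pi*3.77/0.01203852)^2
G = 503314.4001 (linear)
G = 10*log10(503314.4001) = 57.0184 dBi

57.0184 dBi


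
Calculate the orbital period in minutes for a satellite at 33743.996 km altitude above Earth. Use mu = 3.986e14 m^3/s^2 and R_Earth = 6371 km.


r = 40114.9960 km = 4.0114996e+07 m
T = 2*pi*sqrt(r^3/mu) = 2*pi*sqrt(6.4553569e+22 / 3.986e14)
T = 79959.7359 s = 1332.6623 min

1332.6623 minutes


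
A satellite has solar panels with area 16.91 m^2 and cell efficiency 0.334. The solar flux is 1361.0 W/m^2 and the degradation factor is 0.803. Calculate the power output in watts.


P = area * eta * S * degradation
P = 16.91 * 0.334 * 1361.0 * 0.803
P = 6172.5376 W

6172.5376 W


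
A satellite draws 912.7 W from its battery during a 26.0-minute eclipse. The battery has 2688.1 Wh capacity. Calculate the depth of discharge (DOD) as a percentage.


E_used = P * t / 60 = 912.7 * 26.0 / 60 = 395.5033 Wh
DOD = E_used / E_total * 100 = 395.5033 / 2688.1 * 100
DOD = 14.7131 %

14.7131 %


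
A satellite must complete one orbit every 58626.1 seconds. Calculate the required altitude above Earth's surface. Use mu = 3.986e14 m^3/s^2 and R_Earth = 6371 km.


T = 58626.1 s
r = (mu*T^2/(4*pi^2))^(1/3) = (3.986e14 * 58626.1^2 / (4*pi^2))^(1/3)
r = 3.2617689e+07 m = 32617.6891 km
alt = r - R_E = 32617.6891 - 6371 = 26246.6891 km

26246.6891 km


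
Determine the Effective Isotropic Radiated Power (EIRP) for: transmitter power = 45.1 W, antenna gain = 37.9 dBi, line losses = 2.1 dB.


Pt = 45.1 W = 16.5418 dBW
EIRP = Pt_dBW + Gt - losses = 16.5418 + 37.9 - 2.1 = 52.3418 dBW

52.3418 dBW


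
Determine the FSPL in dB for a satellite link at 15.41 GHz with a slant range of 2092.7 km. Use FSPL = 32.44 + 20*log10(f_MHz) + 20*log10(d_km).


f = 15.41 GHz = 15410.0000 MHz
d = 2092.7 km
FSPL = 32.44 + 20*log10(15410.0000) + 20*log10(2092.7)
FSPL = 32.44 + 83.7561 + 66.4141
FSPL = 182.6102 dB

182.6102 dB


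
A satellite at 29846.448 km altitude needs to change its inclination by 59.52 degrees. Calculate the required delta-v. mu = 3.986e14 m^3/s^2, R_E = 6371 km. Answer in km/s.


r = 36217.4480 km = 3.6217448e+07 m
V = sqrt(mu/r) = 3317.4908 m/s
di = 59.52 deg = 1.0388 rad
dV = 2*V*sin(di/2) = 2*3317.4908*sin(0.51941)
dV = 3293.3927 m/s = 3.2934 km/s

3.2934 km/s


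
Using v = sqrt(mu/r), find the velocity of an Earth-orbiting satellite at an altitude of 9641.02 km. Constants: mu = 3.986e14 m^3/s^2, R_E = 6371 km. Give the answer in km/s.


r = R_E + alt = 6371.0 + 9641.02 = 16012.0200 km = 1.601202e+07 m
v = sqrt(mu/r) = sqrt(3.986e14 / 1.601202e+07) = 4989.3686 m/s = 4.9894 km/s

4.9894 km/s


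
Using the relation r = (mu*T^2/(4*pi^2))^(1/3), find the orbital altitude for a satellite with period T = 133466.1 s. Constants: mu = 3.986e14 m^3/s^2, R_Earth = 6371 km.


T = 133466.1 s
r = (mu*T^2/(4*pi^2))^(1/3) = (3.986e14 * 133466.1^2 / (4*pi^2))^(1/3)
r = 5.6446866e+07 m = 56446.8658 km
alt = r - R_E = 56446.8658 - 6371 = 50075.8658 km

50075.8658 km


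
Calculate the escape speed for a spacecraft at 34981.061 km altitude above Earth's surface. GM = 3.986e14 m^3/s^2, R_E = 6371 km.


r = 6371.0 + 34981.061 = 41352.0610 km = 4.1352061e+07 m
v_esc = sqrt(2*mu/r) = sqrt(2*3.986e14 / 4.1352061e+07)
v_esc = 4390.7132 m/s = 4.3907 km/s

4.3907 km/s


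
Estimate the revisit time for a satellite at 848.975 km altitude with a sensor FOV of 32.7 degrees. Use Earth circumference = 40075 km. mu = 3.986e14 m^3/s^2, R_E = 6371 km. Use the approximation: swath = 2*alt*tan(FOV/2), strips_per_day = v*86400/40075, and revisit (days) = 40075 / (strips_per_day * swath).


swath = 2*848.975*tan(0.2853613) = 498.1242 km
v = sqrt(mu/r) = 7430.2051 m/s = 7.4302 km/s
strips/day = v*86400/40075 = 7.4302*86400/40075 = 16.0192
coverage/day = strips * swath = 16.0192 * 498.1242 = 7979.5544 km
revisit = 40075 / 7979.5544 = 5.0222 days

5.0222 days


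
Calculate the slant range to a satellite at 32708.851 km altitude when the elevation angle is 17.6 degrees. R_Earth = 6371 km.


h = 32708.851 km, el = 17.6 deg
d = -R_E*sin(el) + sqrt((R_E*sin(el))^2 + 2*R_E*h + h^2)
d = -6371.0000*sin(0.3071779) + sqrt((6371.0000*0.3023699)^2 + 2*6371.0000*32708.851 + 32708.851^2)
d = 36678.7322 km

36678.7322 km


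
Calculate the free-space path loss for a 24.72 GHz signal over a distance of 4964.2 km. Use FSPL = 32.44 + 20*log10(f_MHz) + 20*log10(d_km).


f = 24.72 GHz = 24720.0000 MHz
d = 4964.2 km
FSPL = 32.44 + 20*log10(24720.0000) + 20*log10(4964.2)
FSPL = 32.44 + 87.8610 + 73.9170
FSPL = 194.2180 dB

194.2180 dB


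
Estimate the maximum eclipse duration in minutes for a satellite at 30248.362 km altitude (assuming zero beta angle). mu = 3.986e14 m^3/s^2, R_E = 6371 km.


r = 36619.3620 km
T = 1162.3211 min
Eclipse fraction = arcsin(R_E/r)/pi = arcsin(6371.0000/36619.3620)/pi
= arcsin(0.173979)/pi = 0.05566249
Eclipse duration = 0.05566249 * 1162.3211 = 64.6977 min

64.6977 minutes


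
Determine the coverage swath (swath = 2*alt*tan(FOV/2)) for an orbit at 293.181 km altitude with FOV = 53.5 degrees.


FOV = 53.5 deg = 0.9337511 rad
swath = 2 * alt * tan(FOV/2) = 2 * 293.181 * tan(0.4668756)
swath = 2 * 293.181 * 0.5040415
swath = 295.5508 km

295.5508 km


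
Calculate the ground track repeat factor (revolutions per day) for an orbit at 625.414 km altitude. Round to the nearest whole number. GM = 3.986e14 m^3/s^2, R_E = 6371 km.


r = 6.996414e+06 m
T = 2*pi*sqrt(r^3/mu) = 5824.0416 s = 97.0674 min
revs/day = 1440 / 97.0674 = 14.8351
Rounded: 15 revolutions per day

15 revolutions per day


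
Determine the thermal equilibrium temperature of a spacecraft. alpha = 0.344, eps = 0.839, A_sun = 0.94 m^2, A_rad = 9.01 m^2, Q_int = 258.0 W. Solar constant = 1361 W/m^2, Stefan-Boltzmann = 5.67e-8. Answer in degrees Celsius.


Numerator = alpha*S*A_sun + Q_int = 0.344*1361*0.94 + 258.0 = 698.0930 W
Denominator = eps*sigma*A_rad = 0.839*5.67e-8*9.01 = 4.2861741e-07 W/K^4
T^4 = 1.6287088e+09 K^4
T = 200.8912 K = -72.2588 C

-72.2588 degrees Celsius


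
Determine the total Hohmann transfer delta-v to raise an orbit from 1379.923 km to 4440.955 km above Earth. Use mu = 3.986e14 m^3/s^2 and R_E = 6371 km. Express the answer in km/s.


r1 = 7750.9230 km = 7.750923e+06 m
r2 = 10811.9550 km = 1.0811955e+07 m
dv1 = sqrt(mu/r1)*(sqrt(2*r2/(r1+r2)) - 1) = 568.7169 m/s
dv2 = sqrt(mu/r2)*(1 - sqrt(2*r1/(r1+r2))) = 523.1594 m/s
total dv = |dv1| + |dv2| = 568.7169 + 523.1594 = 1091.8763 m/s = 1.0919 km/s

1.0919 km/s


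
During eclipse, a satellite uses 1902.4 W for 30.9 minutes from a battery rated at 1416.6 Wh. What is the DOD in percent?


E_used = P * t / 60 = 1902.4 * 30.9 / 60 = 979.7360 Wh
DOD = E_used / E_total * 100 = 979.7360 / 1416.6 * 100
DOD = 69.1611 %

69.1611 %


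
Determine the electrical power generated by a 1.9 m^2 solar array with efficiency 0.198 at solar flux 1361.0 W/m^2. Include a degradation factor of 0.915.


P = area * eta * S * degradation
P = 1.9 * 0.198 * 1361.0 * 0.915
P = 468.4875 W

468.4875 W


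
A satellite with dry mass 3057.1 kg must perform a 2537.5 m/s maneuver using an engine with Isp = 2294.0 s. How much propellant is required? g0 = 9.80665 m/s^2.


ve = Isp * g0 = 2294.0 * 9.80665 = 22496.455100 m/s
mass ratio = exp(dv/ve) = exp(2537.5/22496.455100) = 1.11940305
m_prop = m_dry * (mr - 1) = 3057.1 * (1.11940305 - 1)
m_prop = 365.0271 kg

365.0271 kg


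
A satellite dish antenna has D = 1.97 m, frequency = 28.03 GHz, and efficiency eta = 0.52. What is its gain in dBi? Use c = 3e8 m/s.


lambda = c/f = 3e8 / 2.803e+10 = 0.01070282 m
G = eta*(pi*D/lambda)^2 = 0.52*(pi*1.97/0.01070282)^2
G = 173875.8345 (linear)
G = 10*log10(173875.8345) = 52.4024 dBi

52.4024 dBi


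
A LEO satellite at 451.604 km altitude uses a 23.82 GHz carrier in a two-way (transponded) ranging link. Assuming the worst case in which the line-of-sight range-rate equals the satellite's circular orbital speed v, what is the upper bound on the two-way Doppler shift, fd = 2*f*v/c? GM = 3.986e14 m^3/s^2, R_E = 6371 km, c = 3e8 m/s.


r = 6.822604e+06 m
v = sqrt(mu/r) = 7643.5228 m/s (worst-case radial velocity)
f = 23.82 GHz = 2.382e+10 Hz
fd = 2*f*v/c = 2*2.382e+10*7643.5228/3.0e+08
fd = 1.2137914e+06 Hz

1.2138e+06 Hz


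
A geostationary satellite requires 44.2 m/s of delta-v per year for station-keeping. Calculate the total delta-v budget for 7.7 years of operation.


dV = rate * years = 44.2 * 7.7
dV = 340.3400 m/s

340.3400 m/s


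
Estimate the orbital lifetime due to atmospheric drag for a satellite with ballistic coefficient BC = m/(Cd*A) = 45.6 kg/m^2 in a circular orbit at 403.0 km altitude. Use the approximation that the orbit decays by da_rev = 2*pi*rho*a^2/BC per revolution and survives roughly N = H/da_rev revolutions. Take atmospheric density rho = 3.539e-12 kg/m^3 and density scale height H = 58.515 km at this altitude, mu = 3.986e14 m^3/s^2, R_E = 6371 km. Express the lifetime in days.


a = R_E + alt = 6774.0000 km = 6.774e+06 m
da_rev = 2*pi*rho*a^2/BC = 2*pi*3.539e-12*(6.774e+06)^2/45.6 = 22.376181 m per revolution
N = H/da_rev = 58515.0000 m / 22.376181 m = 2615.0575 revolutions
P = 2*pi*sqrt(a^3/mu) = 5548.5437 s
lifetime = N*P = 2615.0575 * 5548.5437 = 1.4509761e+07 s = 167.9370 days

167.9370 days


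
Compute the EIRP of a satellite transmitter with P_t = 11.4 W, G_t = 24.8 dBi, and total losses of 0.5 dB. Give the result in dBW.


Pt = 11.4 W = 10.5690 dBW
EIRP = Pt_dBW + Gt - losses = 10.5690 + 24.8 - 0.5 = 34.8690 dBW

34.8690 dBW


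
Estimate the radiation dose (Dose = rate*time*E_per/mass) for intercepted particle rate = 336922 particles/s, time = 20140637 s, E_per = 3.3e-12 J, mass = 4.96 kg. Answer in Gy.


Total energy deposited = rate * time * E_per
  = 336922 * 20140637 * 3.3e-12 = 22.3932 J
Dose = E_total / mass = 22.3932 / 4.96
Dose = 4.5148 Gy

4.5148 Gy


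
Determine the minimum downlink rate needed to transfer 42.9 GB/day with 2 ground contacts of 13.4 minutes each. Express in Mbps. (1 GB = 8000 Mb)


total contact time = 2 * 13.4 * 60 = 1608.0000 s
data = 42.9 GB = 343200.0000 Mb
rate = 343200.0000 / 1608.0000 = 213.4328 Mbps

213.4328 Mbps


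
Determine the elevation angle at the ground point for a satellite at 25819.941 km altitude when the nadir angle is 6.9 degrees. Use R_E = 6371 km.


r = R_E + alt = 32190.9410 km
Law of sines in the satellite / Earth-center / ground-point triangle:
  sin(nadir)/R_E = sin(90 + el)/r  =>  cos(el) = (r/R_E)*sin(nadir)
cos(el) = (32190.9410 / 6371.0000) * sin(6.9 deg) = 0.607019
el = arccos(0.607019) = 52.6257 deg
(Earth-central angle = 90 - nadir - el = 30.4743 deg)

52.6257 degrees


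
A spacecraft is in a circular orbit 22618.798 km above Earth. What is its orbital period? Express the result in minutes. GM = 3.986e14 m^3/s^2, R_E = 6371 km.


r = 28989.7980 km = 2.8989798e+07 m
T = 2*pi*sqrt(r^3/mu) = 2*pi*sqrt(2.4363269e+22 / 3.986e14)
T = 49122.3353 s = 818.7056 min

818.7056 minutes


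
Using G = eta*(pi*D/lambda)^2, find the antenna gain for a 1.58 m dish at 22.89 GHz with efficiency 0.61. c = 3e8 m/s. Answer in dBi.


lambda = c/f = 3e8 / 2.289e+10 = 0.01310616 m
G = eta*(pi*D/lambda)^2 = 0.61*(pi*1.58/0.01310616)^2
G = 87496.9330 (linear)
G = 10*log10(87496.9330) = 49.4199 dBi

49.4199 dBi


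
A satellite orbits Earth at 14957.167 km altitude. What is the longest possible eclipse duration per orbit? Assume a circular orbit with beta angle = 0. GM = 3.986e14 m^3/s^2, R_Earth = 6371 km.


r = 21328.1670 km
T = 516.6427 min
Eclipse fraction = arcsin(R_E/r)/pi = arcsin(6371.0000/21328.1670)/pi
= arcsin(0.298713)/pi = 0.09655732
Eclipse duration = 0.09655732 * 516.6427 = 49.8856 min

49.8856 minutes


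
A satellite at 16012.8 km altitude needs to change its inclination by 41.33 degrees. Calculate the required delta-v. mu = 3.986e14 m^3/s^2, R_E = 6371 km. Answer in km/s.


r = 22383.8000 km = 2.23838e+07 m
V = sqrt(mu/r) = 4219.8959 m/s
di = 41.33 deg = 0.7213446 rad
dV = 2*V*sin(di/2) = 2*4219.8959*sin(0.3606723)
dV = 2978.4308 m/s = 2.9784 km/s

2.9784 km/s


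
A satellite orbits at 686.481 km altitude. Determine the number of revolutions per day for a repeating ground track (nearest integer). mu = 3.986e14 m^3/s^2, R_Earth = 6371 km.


r = 7.057481e+06 m
T = 2*pi*sqrt(r^3/mu) = 5900.4590 s = 98.3410 min
revs/day = 1440 / 98.3410 = 14.6429
Rounded: 15 revolutions per day

15 revolutions per day


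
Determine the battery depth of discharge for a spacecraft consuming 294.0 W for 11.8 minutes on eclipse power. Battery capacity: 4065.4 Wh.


E_used = P * t / 60 = 294.0 * 11.8 / 60 = 57.8200 Wh
DOD = E_used / E_total * 100 = 57.8200 / 4065.4 * 100
DOD = 1.4222 %

1.4222 %


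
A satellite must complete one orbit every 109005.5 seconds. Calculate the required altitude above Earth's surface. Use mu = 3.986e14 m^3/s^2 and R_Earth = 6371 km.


T = 109005.5 s
r = (mu*T^2/(4*pi^2))^(1/3) = (3.986e14 * 109005.5^2 / (4*pi^2))^(1/3)
r = 4.9320196e+07 m = 49320.1960 km
alt = r - R_E = 49320.1960 - 6371 = 42949.1960 km

42949.1960 km


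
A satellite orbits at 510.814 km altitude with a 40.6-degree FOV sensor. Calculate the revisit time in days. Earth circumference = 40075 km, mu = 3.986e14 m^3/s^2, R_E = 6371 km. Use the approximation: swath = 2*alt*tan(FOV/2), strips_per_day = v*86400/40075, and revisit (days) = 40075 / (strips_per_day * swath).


swath = 2*510.814*tan(0.3543018) = 377.9117 km
v = sqrt(mu/r) = 7610.5699 m/s = 7.6106 km/s
strips/day = v*86400/40075 = 7.6106*86400/40075 = 16.4081
coverage/day = strips * swath = 16.4081 * 377.9117 = 6200.7997 km
revisit = 40075 / 6200.7997 = 6.4629 days

6.4629 days


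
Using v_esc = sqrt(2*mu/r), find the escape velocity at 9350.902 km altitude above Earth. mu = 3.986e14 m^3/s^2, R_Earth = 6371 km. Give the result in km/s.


r = 6371.0 + 9350.902 = 15721.9020 km = 1.5721902e+07 m
v_esc = sqrt(2*mu/r) = sqrt(2*3.986e14 / 1.5721902e+07)
v_esc = 7120.8380 m/s = 7.1208 km/s

7.1208 km/s


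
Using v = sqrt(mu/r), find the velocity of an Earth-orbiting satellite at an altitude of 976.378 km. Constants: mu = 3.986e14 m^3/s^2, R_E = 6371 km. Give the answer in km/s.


r = R_E + alt = 6371.0 + 976.378 = 7347.3780 km = 7.347378e+06 m
v = sqrt(mu/r) = sqrt(3.986e14 / 7.347378e+06) = 7365.5038 m/s = 7.3655 km/s

7.3655 km/s


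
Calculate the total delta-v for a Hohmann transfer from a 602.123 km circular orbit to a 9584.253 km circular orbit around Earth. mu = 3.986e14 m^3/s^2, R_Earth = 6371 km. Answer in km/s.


r1 = 6973.1230 km = 6.973123e+06 m
r2 = 15955.2530 km = 1.5955253e+07 m
dv1 = sqrt(mu/r1)*(sqrt(2*r2/(r1+r2)) - 1) = 1358.8128 m/s
dv2 = sqrt(mu/r2)*(1 - sqrt(2*r1/(r1+r2))) = 1100.0841 m/s
total dv = |dv1| + |dv2| = 1358.8128 + 1100.0841 = 2458.8969 m/s = 2.4589 km/s

2.4589 km/s


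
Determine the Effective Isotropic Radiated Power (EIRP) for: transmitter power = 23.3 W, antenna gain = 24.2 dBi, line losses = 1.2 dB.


Pt = 23.3 W = 13.6736 dBW
EIRP = Pt_dBW + Gt - losses = 13.6736 + 24.2 - 1.2 = 36.6736 dBW

36.6736 dBW


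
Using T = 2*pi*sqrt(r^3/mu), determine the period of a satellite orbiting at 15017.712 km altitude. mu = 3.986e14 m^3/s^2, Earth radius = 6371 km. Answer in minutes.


r = 21388.7120 km = 2.1388712e+07 m
T = 2*pi*sqrt(r^3/mu) = 2*pi*sqrt(9.7848438e+21 / 3.986e14)
T = 31130.6487 s = 518.8441 min

518.8441 minutes


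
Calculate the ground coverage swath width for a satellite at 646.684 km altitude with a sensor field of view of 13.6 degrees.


FOV = 13.6 deg = 0.2373648 rad
swath = 2 * alt * tan(FOV/2) = 2 * 646.684 * tan(0.1186824)
swath = 2 * 646.684 * 0.1192428
swath = 154.2248 km

154.2248 km


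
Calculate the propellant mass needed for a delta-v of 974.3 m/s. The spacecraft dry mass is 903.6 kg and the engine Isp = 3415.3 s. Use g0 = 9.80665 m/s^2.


ve = Isp * g0 = 3415.3 * 9.80665 = 33492.651745 m/s
mass ratio = exp(dv/ve) = exp(974.3/33492.651745) = 1.02951721
m_prop = m_dry * (mr - 1) = 903.6 * (1.02951721 - 1)
m_prop = 26.6717 kg

26.6717 kg
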